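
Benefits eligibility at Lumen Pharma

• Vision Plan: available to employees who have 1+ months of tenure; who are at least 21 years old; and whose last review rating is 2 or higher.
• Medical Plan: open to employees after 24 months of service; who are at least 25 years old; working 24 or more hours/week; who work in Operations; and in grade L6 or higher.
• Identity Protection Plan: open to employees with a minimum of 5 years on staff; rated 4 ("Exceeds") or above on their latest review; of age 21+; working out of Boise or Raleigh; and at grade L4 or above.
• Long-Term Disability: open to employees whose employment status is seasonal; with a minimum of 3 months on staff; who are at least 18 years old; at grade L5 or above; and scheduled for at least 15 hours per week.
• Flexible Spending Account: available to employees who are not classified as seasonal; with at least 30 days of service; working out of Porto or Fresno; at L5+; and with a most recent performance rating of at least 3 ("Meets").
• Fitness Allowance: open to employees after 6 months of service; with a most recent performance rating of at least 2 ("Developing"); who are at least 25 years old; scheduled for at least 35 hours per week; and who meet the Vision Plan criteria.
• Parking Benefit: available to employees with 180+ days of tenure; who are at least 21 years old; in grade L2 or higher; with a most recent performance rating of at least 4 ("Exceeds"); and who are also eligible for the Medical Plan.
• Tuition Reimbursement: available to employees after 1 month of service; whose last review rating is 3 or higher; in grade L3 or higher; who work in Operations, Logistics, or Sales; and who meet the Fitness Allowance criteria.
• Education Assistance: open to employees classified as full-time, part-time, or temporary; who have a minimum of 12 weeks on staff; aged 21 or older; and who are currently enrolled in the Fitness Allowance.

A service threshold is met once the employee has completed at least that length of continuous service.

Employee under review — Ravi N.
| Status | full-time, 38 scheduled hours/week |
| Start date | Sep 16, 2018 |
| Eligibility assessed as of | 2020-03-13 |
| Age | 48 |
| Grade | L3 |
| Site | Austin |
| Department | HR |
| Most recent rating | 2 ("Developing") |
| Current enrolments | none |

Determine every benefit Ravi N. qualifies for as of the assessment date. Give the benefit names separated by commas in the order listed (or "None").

Vision Plan, Fitness Allowance

Service from Sep 16, 2018 to 2020-03-13: 544 days.
Vision Plan — service 544 days ≥ 1 month (≈30 days) ✓; age 48 ≥ 21 ✓; rating 2 ≥ 2 ✓ → eligible.
Medical Plan — service 544 days < 24 months (≈720 days) ✗ → not eligible.
Identity Protection Plan — service 544 days < 5 years (≈1825 days) ✗ → not eligible.
Long-Term Disability — status full-time ✗ (requires seasonal) → not eligible.
Flexible Spending Account — status full-time ✓ (not excluded); service 544 days ≥ 30 days ✓; site Austin ✗ (not Porto or Fresno) → not eligible.
Fitness Allowance — service 544 days ≥ 6 months (≈180 days) ✓; rating 2 ≥ 2 ✓; age 48 ≥ 25 ✓; 38 hrs/wk ≥ 35 ✓; eligible for Vision Plan ✓ → eligible.
Parking Benefit — service 544 days ≥ 180 days ✓; age 48 ≥ 21 ✓; grade L3 ≥ L2 ✓; rating 2 < 4 ✗ → not eligible.
Tuition Reimbursement — service 544 days ≥ 1 month (≈30 days) ✓; rating 2 < 3 ✗ → not eligible.
Education Assistance — status full-time ✓; service 544 days ≥ 12 weeks (≈84 days) ✓; age 48 ≥ 21 ✓; not enrolled in Fitness Allowance ✗ → not eligible.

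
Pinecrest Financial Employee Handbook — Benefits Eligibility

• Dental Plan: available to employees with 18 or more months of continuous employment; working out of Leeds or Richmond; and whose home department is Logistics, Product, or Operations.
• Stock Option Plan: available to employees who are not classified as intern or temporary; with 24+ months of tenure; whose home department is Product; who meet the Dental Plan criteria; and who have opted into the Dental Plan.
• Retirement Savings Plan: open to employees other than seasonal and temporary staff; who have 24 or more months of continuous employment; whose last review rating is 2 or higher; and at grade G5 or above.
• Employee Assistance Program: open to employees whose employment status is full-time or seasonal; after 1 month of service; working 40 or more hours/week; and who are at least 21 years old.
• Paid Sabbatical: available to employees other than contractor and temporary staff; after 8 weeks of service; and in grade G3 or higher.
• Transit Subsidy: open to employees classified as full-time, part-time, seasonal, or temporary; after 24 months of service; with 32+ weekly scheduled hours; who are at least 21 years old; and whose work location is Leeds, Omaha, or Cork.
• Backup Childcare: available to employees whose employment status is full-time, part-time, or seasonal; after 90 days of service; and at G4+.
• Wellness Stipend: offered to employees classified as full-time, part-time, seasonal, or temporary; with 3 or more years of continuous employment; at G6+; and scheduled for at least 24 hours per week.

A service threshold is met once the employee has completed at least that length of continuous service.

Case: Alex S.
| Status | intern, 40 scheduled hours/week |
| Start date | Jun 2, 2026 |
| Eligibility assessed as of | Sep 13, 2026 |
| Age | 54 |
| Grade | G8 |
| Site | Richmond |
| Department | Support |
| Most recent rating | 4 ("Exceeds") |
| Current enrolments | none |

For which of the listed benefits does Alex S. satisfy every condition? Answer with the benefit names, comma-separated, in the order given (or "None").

Paid Sabbatical

Service from Jun 2, 2026 to Sep 13, 2026: 103 days.
Dental Plan — service 103 days < 18 months (≈540 days) ✗ → not eligible.
Stock Option Plan — status intern ✗ (excluded) → not eligible.
Retirement Savings Plan — status intern ✓ (not excluded); service 103 days < 24 months (≈720 days) ✗ → not eligible.
Employee Assistance Program — status intern ✗ (requires full-time or seasonal) → not eligible.
Paid Sabbatical — status intern ✓ (not excluded); service 103 days ≥ 8 weeks (≈56 days) ✓; grade G8 ≥ G3 ✓ → eligible.
Transit Subsidy — status intern ✗ (requires full-time, part-time, seasonal, or temporary) → not eligible.
Backup Childcare — status intern ✗ (requires full-time, part-time, or seasonal) → not eligible.
Wellness Stipend — status intern ✗ (requires full-time, part-time, seasonal, or temporary) → not eligible.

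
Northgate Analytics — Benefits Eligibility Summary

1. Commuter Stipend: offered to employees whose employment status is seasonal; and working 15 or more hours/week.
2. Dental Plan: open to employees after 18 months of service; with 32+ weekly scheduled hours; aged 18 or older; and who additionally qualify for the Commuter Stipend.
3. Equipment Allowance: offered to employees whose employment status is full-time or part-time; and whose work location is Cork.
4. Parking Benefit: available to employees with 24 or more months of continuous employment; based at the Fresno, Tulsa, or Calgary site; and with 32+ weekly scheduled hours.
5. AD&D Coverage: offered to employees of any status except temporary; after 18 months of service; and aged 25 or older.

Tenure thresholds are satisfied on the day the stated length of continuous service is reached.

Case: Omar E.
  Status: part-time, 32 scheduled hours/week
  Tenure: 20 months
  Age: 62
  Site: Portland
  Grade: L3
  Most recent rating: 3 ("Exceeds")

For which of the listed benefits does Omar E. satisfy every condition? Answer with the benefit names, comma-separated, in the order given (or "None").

Commuter Stipend — status part-time ✗ (requires seasonal) → not eligible.
Dental Plan — service 20 months ≥ 18 months ✓; 32 hrs/wk ≥ 32 ✓; age 62 ≥ 18 ✓; not eligible for Commuter Stipend ✗ → not eligible.
Equipment Allowance — status part-time ✓; site Portland ✗ (not Cork) → not eligible.
Parking Benefit — service 20 months < 24 months ✗ → not eligible.
AD&D Coverage — status part-time ✓ (not excluded); service 20 months ≥ 18 months ✓; age 62 ≥ 25 ✓ → eligible.

AD&D Coverage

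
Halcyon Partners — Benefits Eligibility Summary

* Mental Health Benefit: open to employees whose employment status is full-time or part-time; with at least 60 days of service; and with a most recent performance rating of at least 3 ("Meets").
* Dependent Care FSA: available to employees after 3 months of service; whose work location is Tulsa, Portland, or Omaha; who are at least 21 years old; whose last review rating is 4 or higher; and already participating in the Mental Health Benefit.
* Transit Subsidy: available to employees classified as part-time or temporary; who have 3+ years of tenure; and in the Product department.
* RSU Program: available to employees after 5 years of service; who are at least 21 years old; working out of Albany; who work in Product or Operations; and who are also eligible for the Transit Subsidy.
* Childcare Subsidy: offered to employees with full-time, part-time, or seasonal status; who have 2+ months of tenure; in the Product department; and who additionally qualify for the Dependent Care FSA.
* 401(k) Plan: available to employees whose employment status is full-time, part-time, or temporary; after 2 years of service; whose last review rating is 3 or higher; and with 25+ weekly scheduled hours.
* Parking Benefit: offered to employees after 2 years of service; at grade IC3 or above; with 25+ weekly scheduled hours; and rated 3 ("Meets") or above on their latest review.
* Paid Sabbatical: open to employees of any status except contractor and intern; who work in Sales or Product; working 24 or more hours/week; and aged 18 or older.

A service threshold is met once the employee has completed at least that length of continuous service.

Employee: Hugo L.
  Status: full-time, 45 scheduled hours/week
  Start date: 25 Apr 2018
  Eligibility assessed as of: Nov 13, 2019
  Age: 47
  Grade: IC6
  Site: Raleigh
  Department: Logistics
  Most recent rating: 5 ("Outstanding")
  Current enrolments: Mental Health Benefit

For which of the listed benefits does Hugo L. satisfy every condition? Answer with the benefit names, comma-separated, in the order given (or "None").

Service from 25 Apr 2018 to Nov 13, 2019: 567 days.
Mental Health Benefit — status full-time ✓; service 567 days ≥ 60 days ✓; rating 5 ≥ 3 ✓ → eligible.
Dependent Care FSA — service 567 days ≥ 3 months (≈90 days) ✓; site Raleigh ✗ (not Tulsa, Portland, or Omaha) → not eligible.
Transit Subsidy — status full-time ✗ (requires part-time or temporary) → not eligible.
RSU Program — service 567 days < 5 years (≈1825 days) ✗ → not eligible.
Childcare Subsidy — status full-time ✓; service 567 days ≥ 2 months (≈60 days) ✓; dept Logistics ✗ → not eligible.
401(k) Plan — status full-time ✓; service 567 days < 2 years (≈730 days) ✗ → not eligible.
Parking Benefit — service 567 days < 2 years (≈730 days) ✗ → not eligible.
Paid Sabbatical — status full-time ✓ (not excluded); dept Logistics ✗ → not eligible.

Mental Health Benefit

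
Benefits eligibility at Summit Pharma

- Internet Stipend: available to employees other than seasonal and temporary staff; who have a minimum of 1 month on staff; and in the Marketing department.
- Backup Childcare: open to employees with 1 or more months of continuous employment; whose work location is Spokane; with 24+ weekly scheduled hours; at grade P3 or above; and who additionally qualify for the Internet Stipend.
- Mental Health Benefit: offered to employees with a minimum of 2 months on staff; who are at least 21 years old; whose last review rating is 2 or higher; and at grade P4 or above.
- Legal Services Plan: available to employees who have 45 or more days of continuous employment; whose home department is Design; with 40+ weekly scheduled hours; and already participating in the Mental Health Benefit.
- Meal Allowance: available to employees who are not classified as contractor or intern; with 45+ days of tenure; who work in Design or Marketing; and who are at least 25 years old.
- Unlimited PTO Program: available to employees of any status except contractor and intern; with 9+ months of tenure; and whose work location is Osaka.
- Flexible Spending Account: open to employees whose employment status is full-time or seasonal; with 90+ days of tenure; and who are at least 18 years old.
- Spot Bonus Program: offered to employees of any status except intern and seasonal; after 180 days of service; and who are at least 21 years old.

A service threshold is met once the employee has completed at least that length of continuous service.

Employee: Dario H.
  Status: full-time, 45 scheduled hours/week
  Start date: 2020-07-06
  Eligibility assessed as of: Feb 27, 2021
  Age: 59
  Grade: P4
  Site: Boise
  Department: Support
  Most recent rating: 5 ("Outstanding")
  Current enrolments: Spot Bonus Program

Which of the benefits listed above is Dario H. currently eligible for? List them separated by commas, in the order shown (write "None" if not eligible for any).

Mental Health Benefit, Flexible Spending Account, Spot Bonus Program

Service from 2020-07-06 to Feb 27, 2021: 236 days.
Internet Stipend — status full-time ✓ (not excluded); service 236 days ≥ 1 month (≈30 days) ✓; dept Support ✗ → not eligible.
Backup Childcare — service 236 days ≥ 1 month (≈30 days) ✓; site Boise ✗ (not Spokane) → not eligible.
Mental Health Benefit — service 236 days ≥ 2 months (≈60 days) ✓; age 59 ≥ 21 ✓; rating 5 ≥ 2 ✓; grade P4 ≥ P4 ✓ → eligible.
Legal Services Plan — service 236 days ≥ 45 days ✓; dept Support ✗ → not eligible.
Meal Allowance — status full-time ✓ (not excluded); service 236 days ≥ 45 days ✓; dept Support ✗ → not eligible.
Unlimited PTO Program — status full-time ✓ (not excluded); service 236 days < 9 months (≈270 days) ✗ → not eligible.
Flexible Spending Account — status full-time ✓; service 236 days ≥ 90 days ✓; age 59 ≥ 18 ✓ → eligible.
Spot Bonus Program — status full-time ✓ (not excluded); service 236 days ≥ 180 days ✓; age 59 ≥ 21 ✓ → eligible.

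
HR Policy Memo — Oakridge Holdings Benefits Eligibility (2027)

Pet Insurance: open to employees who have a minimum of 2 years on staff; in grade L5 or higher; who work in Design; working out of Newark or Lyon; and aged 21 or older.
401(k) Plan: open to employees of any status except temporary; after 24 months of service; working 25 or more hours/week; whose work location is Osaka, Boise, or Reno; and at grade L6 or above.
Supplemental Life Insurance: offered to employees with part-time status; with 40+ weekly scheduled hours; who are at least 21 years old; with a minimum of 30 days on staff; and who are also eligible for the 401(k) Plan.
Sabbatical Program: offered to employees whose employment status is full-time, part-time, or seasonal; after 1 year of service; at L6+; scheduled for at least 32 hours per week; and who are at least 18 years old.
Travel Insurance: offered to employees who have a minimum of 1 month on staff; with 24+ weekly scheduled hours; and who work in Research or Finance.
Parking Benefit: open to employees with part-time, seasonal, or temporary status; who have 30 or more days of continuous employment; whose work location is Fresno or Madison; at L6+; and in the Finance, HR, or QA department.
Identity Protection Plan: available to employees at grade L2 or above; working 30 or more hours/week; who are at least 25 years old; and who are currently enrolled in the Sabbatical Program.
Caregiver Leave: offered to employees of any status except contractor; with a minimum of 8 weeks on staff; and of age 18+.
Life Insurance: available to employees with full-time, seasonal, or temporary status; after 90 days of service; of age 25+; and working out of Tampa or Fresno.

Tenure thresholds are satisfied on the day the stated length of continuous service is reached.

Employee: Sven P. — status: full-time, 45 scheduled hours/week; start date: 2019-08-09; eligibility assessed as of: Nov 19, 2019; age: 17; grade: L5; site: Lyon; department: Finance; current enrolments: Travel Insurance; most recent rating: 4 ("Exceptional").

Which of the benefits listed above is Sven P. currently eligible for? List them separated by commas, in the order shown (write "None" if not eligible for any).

Travel Insurance

Service from 2019-08-09 to Nov 19, 2019: 102 days.
Pet Insurance — service 102 days < 2 years (≈730 days) ✗ → not eligible.
401(k) Plan — status full-time ✓ (not excluded); service 102 days < 24 months (≈720 days) ✗ → not eligible.
Supplemental Life Insurance — status full-time ✗ (requires part-time) → not eligible.
Sabbatical Program — status full-time ✓; service 102 days < 1 year (≈365 days) ✗ → not eligible.
Travel Insurance — service 102 days ≥ 1 month (≈30 days) ✓; 45 hrs/wk ≥ 24 ✓; dept Finance ✓ → eligible.
Parking Benefit — status full-time ✗ (requires part-time, seasonal, or temporary) → not eligible.
Identity Protection Plan — grade L5 ≥ L2 ✓; 45 hrs/wk ≥ 30 ✓; age 17 < 25 ✗ → not eligible.
Caregiver Leave — status full-time ✓ (not excluded); service 102 days ≥ 8 weeks (≈56 days) ✓; age 17 < 18 ✗ → not eligible.
Life Insurance — status full-time ✓; service 102 days ≥ 90 days ✓; age 17 < 25 ✗ → not eligible.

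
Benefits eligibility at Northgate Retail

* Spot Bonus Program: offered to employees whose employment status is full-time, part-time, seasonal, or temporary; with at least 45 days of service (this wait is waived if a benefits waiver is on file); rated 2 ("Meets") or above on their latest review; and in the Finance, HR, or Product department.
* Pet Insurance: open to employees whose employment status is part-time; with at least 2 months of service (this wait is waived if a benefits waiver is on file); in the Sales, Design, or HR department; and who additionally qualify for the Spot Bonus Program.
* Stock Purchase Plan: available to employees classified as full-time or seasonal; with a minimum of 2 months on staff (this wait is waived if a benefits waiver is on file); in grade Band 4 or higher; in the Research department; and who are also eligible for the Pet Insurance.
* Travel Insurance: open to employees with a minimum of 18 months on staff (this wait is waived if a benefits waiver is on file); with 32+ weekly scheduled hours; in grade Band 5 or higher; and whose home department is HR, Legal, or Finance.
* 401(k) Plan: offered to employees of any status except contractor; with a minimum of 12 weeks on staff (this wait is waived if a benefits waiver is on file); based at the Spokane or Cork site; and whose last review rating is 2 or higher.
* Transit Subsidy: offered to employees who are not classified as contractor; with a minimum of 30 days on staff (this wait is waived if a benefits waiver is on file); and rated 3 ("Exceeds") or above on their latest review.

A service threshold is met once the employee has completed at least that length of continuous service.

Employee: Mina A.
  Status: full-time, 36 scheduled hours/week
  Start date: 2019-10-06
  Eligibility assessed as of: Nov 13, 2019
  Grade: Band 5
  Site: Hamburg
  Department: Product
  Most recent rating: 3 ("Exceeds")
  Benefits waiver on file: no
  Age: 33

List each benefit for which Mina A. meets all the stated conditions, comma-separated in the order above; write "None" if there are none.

Transit Subsidy

Service from 2019-10-06 to Nov 13, 2019: 38 days.
Spot Bonus Program — status full-time ✓; no waiver, service 38 days < 45 days ✗ → not eligible.
Pet Insurance — status full-time ✗ (requires part-time) → not eligible.
Stock Purchase Plan — status full-time ✓; no waiver, service 38 days < 2 months (≈60 days) ✗ → not eligible.
Travel Insurance — no waiver, service 38 days < 18 months (≈540 days) ✗ → not eligible.
401(k) Plan — status full-time ✓ (not excluded); no waiver, service 38 days < 12 weeks (≈84 days) ✗ → not eligible.
Transit Subsidy — status full-time ✓ (not excluded); no waiver, service 38 days ≥ 30 days ✓; rating 3 ≥ 3 ✓ → eligible.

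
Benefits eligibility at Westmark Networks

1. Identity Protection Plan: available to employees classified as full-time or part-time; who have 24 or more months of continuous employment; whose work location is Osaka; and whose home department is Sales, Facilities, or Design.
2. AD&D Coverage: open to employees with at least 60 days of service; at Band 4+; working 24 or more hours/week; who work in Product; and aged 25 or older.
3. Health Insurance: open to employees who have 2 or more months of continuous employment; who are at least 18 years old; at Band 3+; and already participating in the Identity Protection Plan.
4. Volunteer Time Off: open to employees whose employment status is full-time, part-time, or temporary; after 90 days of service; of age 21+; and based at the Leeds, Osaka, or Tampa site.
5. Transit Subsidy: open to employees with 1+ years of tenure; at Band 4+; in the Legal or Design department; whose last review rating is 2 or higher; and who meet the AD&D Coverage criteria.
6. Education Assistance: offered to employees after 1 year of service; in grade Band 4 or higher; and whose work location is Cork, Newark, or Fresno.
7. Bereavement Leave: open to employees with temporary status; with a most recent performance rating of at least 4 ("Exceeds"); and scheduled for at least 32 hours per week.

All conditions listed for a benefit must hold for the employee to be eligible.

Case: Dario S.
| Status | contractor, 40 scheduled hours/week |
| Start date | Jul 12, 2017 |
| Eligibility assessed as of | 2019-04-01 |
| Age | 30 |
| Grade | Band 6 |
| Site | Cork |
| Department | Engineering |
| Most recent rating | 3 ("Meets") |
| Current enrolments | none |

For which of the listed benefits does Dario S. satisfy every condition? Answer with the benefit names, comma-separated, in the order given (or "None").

Education Assistance

Service from Jul 12, 2017 to 2019-04-01: 628 days.
Identity Protection Plan — status contractor ✗ (requires full-time or part-time) → not eligible.
AD&D Coverage — service 628 days ≥ 60 days ✓; grade Band 6 ≥ Band 4 ✓; 40 hrs/wk ≥ 24 ✓; dept Engineering ✗ → not eligible.
Health Insurance — service 628 days ≥ 2 months (≈60 days) ✓; age 30 ≥ 18 ✓; grade Band 6 ≥ Band 3 ✓; not enrolled in Identity Protection Plan ✗ → not eligible.
Volunteer Time Off — status contractor ✗ (requires full-time, part-time, or temporary) → not eligible.
Transit Subsidy — service 628 days ≥ 1 year (≈365 days) ✓; grade Band 6 ≥ Band 4 ✓; dept Engineering ✗ → not eligible.
Education Assistance — service 628 days ≥ 1 year (≈365 days) ✓; grade Band 6 ≥ Band 4 ✓; site Cork ✓ → eligible.
Bereavement Leave — status contractor ✗ (requires temporary) → not eligible.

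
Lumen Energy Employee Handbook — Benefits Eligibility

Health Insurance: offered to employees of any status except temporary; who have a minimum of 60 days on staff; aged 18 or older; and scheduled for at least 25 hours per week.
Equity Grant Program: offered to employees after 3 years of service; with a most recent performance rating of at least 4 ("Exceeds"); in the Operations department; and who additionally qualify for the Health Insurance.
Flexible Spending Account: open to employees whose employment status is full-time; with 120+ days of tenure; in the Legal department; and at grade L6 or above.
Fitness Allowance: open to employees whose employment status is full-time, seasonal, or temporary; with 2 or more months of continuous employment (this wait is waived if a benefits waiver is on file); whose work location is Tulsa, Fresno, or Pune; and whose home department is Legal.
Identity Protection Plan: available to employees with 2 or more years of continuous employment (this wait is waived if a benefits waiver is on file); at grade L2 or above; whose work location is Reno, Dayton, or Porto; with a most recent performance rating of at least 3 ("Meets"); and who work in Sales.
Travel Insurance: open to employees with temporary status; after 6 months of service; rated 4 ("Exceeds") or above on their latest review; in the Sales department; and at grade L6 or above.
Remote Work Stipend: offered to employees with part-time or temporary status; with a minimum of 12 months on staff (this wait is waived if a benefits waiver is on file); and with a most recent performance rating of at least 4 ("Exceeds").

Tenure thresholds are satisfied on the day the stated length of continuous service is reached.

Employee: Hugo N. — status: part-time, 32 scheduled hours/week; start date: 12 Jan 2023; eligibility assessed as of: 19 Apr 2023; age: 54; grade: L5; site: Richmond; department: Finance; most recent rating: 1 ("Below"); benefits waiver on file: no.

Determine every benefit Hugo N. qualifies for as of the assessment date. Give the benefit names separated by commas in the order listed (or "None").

Health Insurance

Service from 12 Jan 2023 to 19 Apr 2023: 97 days.
Health Insurance — status part-time ✓ (not excluded); service 97 days ≥ 60 days ✓; age 54 ≥ 18 ✓; 32 hrs/wk ≥ 25 ✓ → eligible.
Equity Grant Program — service 97 days < 3 years (≈1095 days) ✗ → not eligible.
Flexible Spending Account — status part-time ✗ (requires full-time) → not eligible.
Fitness Allowance — status part-time ✗ (requires full-time, seasonal, or temporary) → not eligible.
Identity Protection Plan — no waiver, service 97 days < 2 years (≈730 days) ✗ → not eligible.
Travel Insurance — status part-time ✗ (requires temporary) → not eligible.
Remote Work Stipend — status part-time ✓; no waiver, service 97 days < 12 months (≈360 days) ✗ → not eligible.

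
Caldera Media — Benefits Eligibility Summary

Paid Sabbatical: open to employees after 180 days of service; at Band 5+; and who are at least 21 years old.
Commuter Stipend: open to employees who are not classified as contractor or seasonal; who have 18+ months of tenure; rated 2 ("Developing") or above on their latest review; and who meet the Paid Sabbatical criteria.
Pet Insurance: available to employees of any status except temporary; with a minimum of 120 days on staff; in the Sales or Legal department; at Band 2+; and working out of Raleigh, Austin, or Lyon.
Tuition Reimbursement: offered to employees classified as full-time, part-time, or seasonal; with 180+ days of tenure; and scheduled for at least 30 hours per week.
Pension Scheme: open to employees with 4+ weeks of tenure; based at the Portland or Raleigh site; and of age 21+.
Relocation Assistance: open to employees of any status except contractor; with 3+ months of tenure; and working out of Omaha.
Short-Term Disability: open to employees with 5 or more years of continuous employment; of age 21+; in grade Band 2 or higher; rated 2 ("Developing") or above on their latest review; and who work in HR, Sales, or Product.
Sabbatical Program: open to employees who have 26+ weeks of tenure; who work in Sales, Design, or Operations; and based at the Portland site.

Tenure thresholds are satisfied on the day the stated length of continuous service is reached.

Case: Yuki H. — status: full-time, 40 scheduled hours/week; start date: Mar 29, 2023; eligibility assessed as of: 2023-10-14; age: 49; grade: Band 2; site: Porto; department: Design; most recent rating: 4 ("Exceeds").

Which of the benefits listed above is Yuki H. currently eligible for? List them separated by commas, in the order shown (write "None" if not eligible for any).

Tuition Reimbursement

Service from Mar 29, 2023 to 2023-10-14: 199 days.
Paid Sabbatical — service 199 days ≥ 180 days ✓; grade Band 2 < Band 5 ✗ → not eligible.
Commuter Stipend — status full-time ✓ (not excluded); service 199 days < 18 months (≈540 days) ✗ → not eligible.
Pet Insurance — status full-time ✓ (not excluded); service 199 days ≥ 120 days ✓; dept Design ✗ → not eligible.
Tuition Reimbursement — status full-time ✓; service 199 days ≥ 180 days ✓; 40 hrs/wk ≥ 30 ✓ → eligible.
Pension Scheme — service 199 days ≥ 4 weeks (≈28 days) ✓; site Porto ✗ (not Portland or Raleigh) → not eligible.
Relocation Assistance — status full-time ✓ (not excluded); service 199 days ≥ 3 months (≈90 days) ✓; site Porto ✗ (not Omaha) → not eligible.
Short-Term Disability — service 199 days < 5 years (≈1825 days) ✗ → not eligible.
Sabbatical Program — service 199 days ≥ 26 weeks (≈182 days) ✓; dept Design ✓; site Porto ✗ (not Portland) → not eligible.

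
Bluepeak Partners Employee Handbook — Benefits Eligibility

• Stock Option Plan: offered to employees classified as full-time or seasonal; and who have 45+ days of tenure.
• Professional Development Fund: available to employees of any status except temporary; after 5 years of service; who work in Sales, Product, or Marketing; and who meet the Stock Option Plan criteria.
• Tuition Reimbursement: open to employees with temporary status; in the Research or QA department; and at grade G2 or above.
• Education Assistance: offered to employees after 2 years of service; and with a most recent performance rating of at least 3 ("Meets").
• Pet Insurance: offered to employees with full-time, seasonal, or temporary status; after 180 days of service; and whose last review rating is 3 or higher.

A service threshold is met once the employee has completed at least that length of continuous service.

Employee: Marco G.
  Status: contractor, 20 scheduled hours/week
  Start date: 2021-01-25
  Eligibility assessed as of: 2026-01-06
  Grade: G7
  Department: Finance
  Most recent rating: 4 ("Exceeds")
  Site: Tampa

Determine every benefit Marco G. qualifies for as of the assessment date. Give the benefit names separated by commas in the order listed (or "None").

Education Assistance

Service from 2021-01-25 to 2026-01-06: 1807 days.
Stock Option Plan — status contractor ✗ (requires full-time or seasonal) → not eligible.
Professional Development Fund — status contractor ✓ (not excluded); service 1807 days < 5 years (≈1825 days) ✗ → not eligible.
Tuition Reimbursement — status contractor ✗ (requires temporary) → not eligible.
Education Assistance — service 1807 days ≥ 2 years (≈730 days) ✓; rating 4 ≥ 3 ✓ → eligible.
Pet Insurance — status contractor ✗ (requires full-time, seasonal, or temporary) → not eligible.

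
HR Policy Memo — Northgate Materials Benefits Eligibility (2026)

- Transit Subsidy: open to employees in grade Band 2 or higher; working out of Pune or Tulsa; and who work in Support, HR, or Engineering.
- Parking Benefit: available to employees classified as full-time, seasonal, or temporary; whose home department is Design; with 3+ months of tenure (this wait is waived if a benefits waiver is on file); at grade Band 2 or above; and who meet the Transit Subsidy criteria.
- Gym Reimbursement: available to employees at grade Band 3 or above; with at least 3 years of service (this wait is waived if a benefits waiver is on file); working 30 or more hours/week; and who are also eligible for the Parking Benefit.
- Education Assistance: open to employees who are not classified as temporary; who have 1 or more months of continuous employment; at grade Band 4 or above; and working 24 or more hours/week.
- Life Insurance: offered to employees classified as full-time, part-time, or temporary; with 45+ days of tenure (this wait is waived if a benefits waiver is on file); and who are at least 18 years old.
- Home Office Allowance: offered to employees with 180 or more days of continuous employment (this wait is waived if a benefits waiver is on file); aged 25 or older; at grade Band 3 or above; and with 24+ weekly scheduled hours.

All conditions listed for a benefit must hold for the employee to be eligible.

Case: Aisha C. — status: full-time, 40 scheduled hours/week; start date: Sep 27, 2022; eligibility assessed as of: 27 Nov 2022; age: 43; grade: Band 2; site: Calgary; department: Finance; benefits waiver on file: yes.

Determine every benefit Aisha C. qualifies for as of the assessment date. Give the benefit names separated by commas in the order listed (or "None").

Life Insurance

Service from Sep 27, 2022 to 27 Nov 2022: 61 days.
Transit Subsidy — grade Band 2 ≥ Band 2 ✓; site Calgary ✗ (not Pune or Tulsa) → not eligible.
Parking Benefit — status full-time ✓; dept Finance ✗ → not eligible.
Gym Reimbursement — grade Band 2 < Band 3 ✗ → not eligible.
Education Assistance — status full-time ✓ (not excluded); service 61 days ≥ 1 month (≈30 days) ✓; grade Band 2 < Band 4 ✗ → not eligible.
Life Insurance — status full-time ✓; benefits waiver on file ✓; age 43 ≥ 18 ✓ → eligible.
Home Office Allowance — benefits waiver on file ✓; age 43 ≥ 25 ✓; grade Band 2 < Band 3 ✗ → not eligible.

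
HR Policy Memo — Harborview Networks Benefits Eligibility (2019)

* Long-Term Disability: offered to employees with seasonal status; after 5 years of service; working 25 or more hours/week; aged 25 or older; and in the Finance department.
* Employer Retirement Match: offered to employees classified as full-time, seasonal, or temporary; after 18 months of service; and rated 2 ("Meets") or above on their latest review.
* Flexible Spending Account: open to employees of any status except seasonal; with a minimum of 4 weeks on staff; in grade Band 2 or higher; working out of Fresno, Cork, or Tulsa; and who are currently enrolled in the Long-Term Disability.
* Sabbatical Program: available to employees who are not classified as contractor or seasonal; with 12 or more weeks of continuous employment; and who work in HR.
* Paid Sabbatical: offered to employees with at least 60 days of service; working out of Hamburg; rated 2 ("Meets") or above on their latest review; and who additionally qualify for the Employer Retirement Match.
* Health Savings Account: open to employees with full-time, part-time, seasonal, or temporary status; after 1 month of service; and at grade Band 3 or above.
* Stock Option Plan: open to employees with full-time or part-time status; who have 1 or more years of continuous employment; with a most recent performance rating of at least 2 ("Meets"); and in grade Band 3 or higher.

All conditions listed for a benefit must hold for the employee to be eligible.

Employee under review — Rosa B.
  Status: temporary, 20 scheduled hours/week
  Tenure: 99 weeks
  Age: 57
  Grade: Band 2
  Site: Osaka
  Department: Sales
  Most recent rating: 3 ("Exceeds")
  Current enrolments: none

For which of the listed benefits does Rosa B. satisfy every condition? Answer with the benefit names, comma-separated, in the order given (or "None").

Long-Term Disability — status temporary ✗ (requires seasonal) → not eligible.
Employer Retirement Match — status temporary ✓; service 99 weeks ≥ 18 months (≈540 days) ✓; rating 3 ≥ 2 ✓ → eligible.
Flexible Spending Account — status temporary ✓ (not excluded); service 99 weeks ≥ 4 weeks ✓; grade Band 2 ≥ Band 2 ✓; site Osaka ✗ (not Fresno, Cork, or Tulsa) → not eligible.
Sabbatical Program — status temporary ✓ (not excluded); service 99 weeks ≥ 12 weeks ✓; dept Sales ✗ → not eligible.
Paid Sabbatical — service 99 weeks ≥ 60 days ✓; site Osaka ✗ (not Hamburg) → not eligible.
Health Savings Account — status temporary ✓; service 99 weeks ≥ 1 month (≈30 days) ✓; grade Band 2 < Band 3 ✗ → not eligible.
Stock Option Plan — status temporary ✗ (requires full-time or part-time) → not eligible.

Employer Retirement Match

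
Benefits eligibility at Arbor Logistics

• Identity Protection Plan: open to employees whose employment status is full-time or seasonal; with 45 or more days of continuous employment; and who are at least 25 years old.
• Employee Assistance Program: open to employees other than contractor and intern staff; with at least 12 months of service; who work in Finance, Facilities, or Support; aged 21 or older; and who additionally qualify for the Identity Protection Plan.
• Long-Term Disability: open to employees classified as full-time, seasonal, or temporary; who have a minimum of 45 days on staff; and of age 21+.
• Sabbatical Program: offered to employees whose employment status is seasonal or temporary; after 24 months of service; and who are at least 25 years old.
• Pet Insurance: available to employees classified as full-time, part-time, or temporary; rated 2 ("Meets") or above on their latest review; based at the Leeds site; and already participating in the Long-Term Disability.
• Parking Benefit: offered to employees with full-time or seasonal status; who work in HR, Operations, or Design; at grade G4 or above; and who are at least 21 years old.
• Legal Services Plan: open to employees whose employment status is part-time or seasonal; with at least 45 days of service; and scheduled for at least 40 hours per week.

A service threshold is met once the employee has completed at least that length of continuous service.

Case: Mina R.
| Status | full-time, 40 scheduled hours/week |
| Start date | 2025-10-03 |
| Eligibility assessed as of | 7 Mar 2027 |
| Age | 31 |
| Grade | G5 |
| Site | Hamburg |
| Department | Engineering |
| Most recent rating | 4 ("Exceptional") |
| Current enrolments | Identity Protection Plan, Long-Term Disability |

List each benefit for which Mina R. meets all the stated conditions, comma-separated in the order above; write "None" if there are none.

Identity Protection Plan, Long-Term Disability

Service from 2025-10-03 to 7 Mar 2027: 520 days.
Identity Protection Plan — status full-time ✓; service 520 days ≥ 45 days ✓; age 31 ≥ 25 ✓ → eligible.
Employee Assistance Program — status full-time ✓ (not excluded); service 520 days ≥ 12 months (≈360 days) ✓; dept Engineering ✗ → not eligible.
Long-Term Disability — status full-time ✓; service 520 days ≥ 45 days ✓; age 31 ≥ 21 ✓ → eligible.
Sabbatical Program — status full-time ✗ (requires seasonal or temporary) → not eligible.
Pet Insurance — status full-time ✓; rating 4 ≥ 2 ✓; site Hamburg ✗ (not Leeds) → not eligible.
Parking Benefit — status full-time ✓; dept Engineering ✗ → not eligible.
Legal Services Plan — status full-time ✗ (requires part-time or seasonal) → not eligible.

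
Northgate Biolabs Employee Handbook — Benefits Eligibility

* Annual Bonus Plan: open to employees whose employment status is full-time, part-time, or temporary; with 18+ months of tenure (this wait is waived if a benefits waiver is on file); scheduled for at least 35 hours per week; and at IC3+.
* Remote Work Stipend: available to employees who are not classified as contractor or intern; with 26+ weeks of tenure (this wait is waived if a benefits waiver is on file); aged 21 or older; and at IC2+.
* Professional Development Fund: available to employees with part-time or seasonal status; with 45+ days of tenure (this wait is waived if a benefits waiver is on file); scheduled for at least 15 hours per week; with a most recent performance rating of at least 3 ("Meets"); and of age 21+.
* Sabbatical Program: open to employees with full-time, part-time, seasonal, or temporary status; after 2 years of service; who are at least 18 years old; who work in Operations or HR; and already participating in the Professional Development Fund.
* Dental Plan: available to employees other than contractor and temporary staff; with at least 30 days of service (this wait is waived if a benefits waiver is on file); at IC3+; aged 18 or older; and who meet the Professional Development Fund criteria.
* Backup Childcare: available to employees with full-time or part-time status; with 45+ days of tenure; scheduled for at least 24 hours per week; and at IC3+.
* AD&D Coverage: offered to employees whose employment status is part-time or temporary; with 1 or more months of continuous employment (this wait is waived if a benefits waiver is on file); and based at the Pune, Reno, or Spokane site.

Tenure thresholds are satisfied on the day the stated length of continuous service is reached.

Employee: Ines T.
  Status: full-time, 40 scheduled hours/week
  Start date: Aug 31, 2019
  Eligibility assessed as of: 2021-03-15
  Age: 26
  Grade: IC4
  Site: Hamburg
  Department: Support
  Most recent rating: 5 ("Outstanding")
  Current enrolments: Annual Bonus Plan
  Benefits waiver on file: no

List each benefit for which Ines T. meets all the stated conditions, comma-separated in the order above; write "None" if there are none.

Service from Aug 31, 2019 to 2021-03-15: 562 days.
Annual Bonus Plan — status full-time ✓; no waiver, service 562 days ≥ 18 months (≈540 days) ✓; 40 hrs/wk ≥ 35 ✓; grade IC4 ≥ IC3 ✓ → eligible.
Remote Work Stipend — status full-time ✓ (not excluded); no waiver, service 562 days ≥ 26 weeks (≈182 days) ✓; age 26 ≥ 21 ✓; grade IC4 ≥ IC2 ✓ → eligible.
Professional Development Fund — status full-time ✗ (requires part-time or seasonal) → not eligible.
Sabbatical Program — status full-time ✓; service 562 days < 2 years (≈730 days) ✗ → not eligible.
Dental Plan — status full-time ✓ (not excluded); no waiver, service 562 days ≥ 30 days ✓; grade IC4 ≥ IC3 ✓; age 26 ≥ 18 ✓; not eligible for Professional Development Fund ✗ → not eligible.
Backup Childcare — status full-time ✓; service 562 days ≥ 45 days ✓; 40 hrs/wk ≥ 24 ✓; grade IC4 ≥ IC3 ✓ → eligible.
AD&D Coverage — status full-time ✗ (requires part-time or temporary) → not eligible.

Annual Bonus Plan, Remote Work Stipend, Backup Childcare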